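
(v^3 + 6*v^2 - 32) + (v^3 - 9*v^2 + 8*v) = 2*v^3 - 3*v^2 + 8*v - 32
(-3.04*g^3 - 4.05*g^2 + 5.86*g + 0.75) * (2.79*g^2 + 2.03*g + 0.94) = -8.4816*g^5 - 17.4707*g^4 + 5.2703*g^3 + 10.1813*g^2 + 7.0309*g + 0.705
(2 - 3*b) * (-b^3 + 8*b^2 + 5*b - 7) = 3*b^4 - 26*b^3 + b^2 + 31*b - 14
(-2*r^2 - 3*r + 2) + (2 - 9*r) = -2*r^2 - 12*r + 4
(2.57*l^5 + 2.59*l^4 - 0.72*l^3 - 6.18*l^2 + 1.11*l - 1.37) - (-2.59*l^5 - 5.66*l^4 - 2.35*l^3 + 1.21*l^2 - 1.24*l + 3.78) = 5.16*l^5 + 8.25*l^4 + 1.63*l^3 - 7.39*l^2 + 2.35*l - 5.15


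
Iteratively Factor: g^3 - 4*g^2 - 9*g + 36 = (g + 3)*(g^2 - 7*g + 12) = (g - 4)*(g + 3)*(g - 3)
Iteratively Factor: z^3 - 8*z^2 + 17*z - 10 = (z - 2)*(z^2 - 6*z + 5) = (z - 2)*(z - 1)*(z - 5)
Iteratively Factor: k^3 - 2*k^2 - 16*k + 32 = (k - 2)*(k^2 - 16) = (k - 2)*(k + 4)*(k - 4)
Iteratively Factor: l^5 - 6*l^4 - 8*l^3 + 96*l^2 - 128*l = (l - 4)*(l^4 - 2*l^3 - 16*l^2 + 32*l) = (l - 4)*(l - 2)*(l^3 - 16*l) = (l - 4)^2*(l - 2)*(l^2 + 4*l) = l*(l - 4)^2*(l - 2)*(l + 4)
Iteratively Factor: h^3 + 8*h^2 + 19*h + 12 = (h + 1)*(h^2 + 7*h + 12) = (h + 1)*(h + 3)*(h + 4)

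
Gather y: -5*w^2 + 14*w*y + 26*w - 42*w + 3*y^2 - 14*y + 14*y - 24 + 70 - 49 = -5*w^2 + 14*w*y - 16*w + 3*y^2 - 3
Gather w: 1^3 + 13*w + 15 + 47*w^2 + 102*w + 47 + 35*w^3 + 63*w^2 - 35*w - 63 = 35*w^3 + 110*w^2 + 80*w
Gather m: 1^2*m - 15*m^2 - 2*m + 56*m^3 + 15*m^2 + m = 56*m^3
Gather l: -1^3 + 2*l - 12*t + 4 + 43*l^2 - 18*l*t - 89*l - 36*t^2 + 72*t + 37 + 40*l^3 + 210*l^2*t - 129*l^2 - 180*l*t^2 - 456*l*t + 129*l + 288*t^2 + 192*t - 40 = 40*l^3 + l^2*(210*t - 86) + l*(-180*t^2 - 474*t + 42) + 252*t^2 + 252*t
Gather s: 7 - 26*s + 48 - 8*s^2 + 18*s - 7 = -8*s^2 - 8*s + 48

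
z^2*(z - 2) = z^3 - 2*z^2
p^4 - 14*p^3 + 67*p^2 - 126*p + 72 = (p - 6)*(p - 4)*(p - 3)*(p - 1)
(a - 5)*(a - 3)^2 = a^3 - 11*a^2 + 39*a - 45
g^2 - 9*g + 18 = (g - 6)*(g - 3)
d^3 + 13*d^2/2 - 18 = (d - 3/2)*(d + 2)*(d + 6)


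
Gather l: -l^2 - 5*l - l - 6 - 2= -l^2 - 6*l - 8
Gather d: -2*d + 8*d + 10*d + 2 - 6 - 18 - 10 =16*d - 32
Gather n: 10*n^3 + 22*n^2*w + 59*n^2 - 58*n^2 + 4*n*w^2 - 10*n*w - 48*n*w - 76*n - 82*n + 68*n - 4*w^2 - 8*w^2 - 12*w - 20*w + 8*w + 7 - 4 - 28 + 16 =10*n^3 + n^2*(22*w + 1) + n*(4*w^2 - 58*w - 90) - 12*w^2 - 24*w - 9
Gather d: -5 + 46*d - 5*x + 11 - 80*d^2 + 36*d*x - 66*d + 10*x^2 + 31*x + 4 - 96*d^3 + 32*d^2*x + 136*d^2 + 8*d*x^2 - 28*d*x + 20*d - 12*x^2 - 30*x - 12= -96*d^3 + d^2*(32*x + 56) + d*(8*x^2 + 8*x) - 2*x^2 - 4*x - 2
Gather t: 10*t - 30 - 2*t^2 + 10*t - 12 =-2*t^2 + 20*t - 42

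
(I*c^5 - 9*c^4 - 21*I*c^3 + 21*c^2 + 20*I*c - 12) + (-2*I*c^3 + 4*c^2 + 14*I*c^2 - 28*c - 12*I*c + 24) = I*c^5 - 9*c^4 - 23*I*c^3 + 25*c^2 + 14*I*c^2 - 28*c + 8*I*c + 12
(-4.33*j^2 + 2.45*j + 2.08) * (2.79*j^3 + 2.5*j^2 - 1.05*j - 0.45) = -12.0807*j^5 - 3.9895*j^4 + 16.4747*j^3 + 4.576*j^2 - 3.2865*j - 0.936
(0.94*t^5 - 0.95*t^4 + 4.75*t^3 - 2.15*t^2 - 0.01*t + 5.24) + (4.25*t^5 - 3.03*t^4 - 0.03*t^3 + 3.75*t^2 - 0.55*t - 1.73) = 5.19*t^5 - 3.98*t^4 + 4.72*t^3 + 1.6*t^2 - 0.56*t + 3.51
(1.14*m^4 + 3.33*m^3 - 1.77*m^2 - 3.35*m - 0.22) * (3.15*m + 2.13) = 3.591*m^5 + 12.9177*m^4 + 1.5174*m^3 - 14.3226*m^2 - 7.8285*m - 0.4686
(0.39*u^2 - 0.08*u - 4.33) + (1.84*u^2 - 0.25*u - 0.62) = 2.23*u^2 - 0.33*u - 4.95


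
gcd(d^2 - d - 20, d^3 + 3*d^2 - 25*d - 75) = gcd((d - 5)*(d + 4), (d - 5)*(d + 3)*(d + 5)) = d - 5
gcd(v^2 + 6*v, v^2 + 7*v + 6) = v + 6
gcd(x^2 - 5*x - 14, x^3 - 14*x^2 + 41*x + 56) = x - 7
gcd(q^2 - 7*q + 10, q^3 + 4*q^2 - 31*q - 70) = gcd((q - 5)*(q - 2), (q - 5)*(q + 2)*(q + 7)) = q - 5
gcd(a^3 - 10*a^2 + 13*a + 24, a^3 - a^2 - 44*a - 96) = a - 8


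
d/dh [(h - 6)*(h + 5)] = 2*h - 1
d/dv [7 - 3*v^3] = -9*v^2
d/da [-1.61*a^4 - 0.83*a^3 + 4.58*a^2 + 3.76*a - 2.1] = -6.44*a^3 - 2.49*a^2 + 9.16*a + 3.76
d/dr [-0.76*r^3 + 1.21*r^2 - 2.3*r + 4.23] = -2.28*r^2 + 2.42*r - 2.3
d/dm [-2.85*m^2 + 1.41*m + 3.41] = 1.41 - 5.7*m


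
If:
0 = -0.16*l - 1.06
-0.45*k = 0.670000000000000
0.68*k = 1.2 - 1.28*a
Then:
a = 1.73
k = -1.49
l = -6.62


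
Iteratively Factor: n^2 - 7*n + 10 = (n - 2)*(n - 5)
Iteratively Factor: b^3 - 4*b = (b)*(b^2 - 4) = b*(b + 2)*(b - 2)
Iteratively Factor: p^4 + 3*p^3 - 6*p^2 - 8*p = (p + 4)*(p^3 - p^2 - 2*p) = (p - 2)*(p + 4)*(p^2 + p) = (p - 2)*(p + 1)*(p + 4)*(p)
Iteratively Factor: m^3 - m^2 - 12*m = (m - 4)*(m^2 + 3*m) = m*(m - 4)*(m + 3)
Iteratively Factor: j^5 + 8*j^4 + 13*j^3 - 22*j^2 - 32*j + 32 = (j + 2)*(j^4 + 6*j^3 + j^2 - 24*j + 16) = (j - 1)*(j + 2)*(j^3 + 7*j^2 + 8*j - 16) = (j - 1)*(j + 2)*(j + 4)*(j^2 + 3*j - 4) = (j - 1)^2*(j + 2)*(j + 4)*(j + 4)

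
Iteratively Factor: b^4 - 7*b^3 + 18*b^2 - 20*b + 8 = (b - 2)*(b^3 - 5*b^2 + 8*b - 4) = (b - 2)*(b - 1)*(b^2 - 4*b + 4) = (b - 2)^2*(b - 1)*(b - 2)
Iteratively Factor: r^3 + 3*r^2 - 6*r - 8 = (r - 2)*(r^2 + 5*r + 4) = (r - 2)*(r + 4)*(r + 1)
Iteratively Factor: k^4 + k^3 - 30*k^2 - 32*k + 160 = (k - 2)*(k^3 + 3*k^2 - 24*k - 80) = (k - 2)*(k + 4)*(k^2 - k - 20) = (k - 2)*(k + 4)^2*(k - 5)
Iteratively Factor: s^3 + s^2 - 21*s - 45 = (s + 3)*(s^2 - 2*s - 15) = (s + 3)^2*(s - 5)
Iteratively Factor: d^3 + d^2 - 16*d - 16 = (d + 1)*(d^2 - 16) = (d + 1)*(d + 4)*(d - 4)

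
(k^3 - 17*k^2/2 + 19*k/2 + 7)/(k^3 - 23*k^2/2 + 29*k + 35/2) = (k - 2)/(k - 5)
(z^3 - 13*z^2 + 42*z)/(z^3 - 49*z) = (z - 6)/(z + 7)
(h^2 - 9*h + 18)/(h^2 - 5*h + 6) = (h - 6)/(h - 2)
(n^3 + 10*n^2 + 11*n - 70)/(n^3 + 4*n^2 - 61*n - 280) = (n - 2)/(n - 8)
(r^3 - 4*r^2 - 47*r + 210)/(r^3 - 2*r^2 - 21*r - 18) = (r^2 + 2*r - 35)/(r^2 + 4*r + 3)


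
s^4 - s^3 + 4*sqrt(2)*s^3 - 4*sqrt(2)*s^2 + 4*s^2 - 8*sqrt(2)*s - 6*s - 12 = (s - 2)*(s + 1)*(s + sqrt(2))*(s + 3*sqrt(2))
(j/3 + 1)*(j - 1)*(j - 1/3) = j^3/3 + 5*j^2/9 - 11*j/9 + 1/3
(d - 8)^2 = d^2 - 16*d + 64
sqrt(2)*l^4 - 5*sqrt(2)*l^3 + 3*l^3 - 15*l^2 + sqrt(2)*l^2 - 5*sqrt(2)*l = l*(l - 5)*(l + sqrt(2))*(sqrt(2)*l + 1)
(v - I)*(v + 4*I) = v^2 + 3*I*v + 4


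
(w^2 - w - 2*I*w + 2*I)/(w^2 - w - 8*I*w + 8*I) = (w - 2*I)/(w - 8*I)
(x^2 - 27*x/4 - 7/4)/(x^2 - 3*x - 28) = (x + 1/4)/(x + 4)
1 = 1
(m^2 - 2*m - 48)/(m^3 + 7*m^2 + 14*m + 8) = (m^2 - 2*m - 48)/(m^3 + 7*m^2 + 14*m + 8)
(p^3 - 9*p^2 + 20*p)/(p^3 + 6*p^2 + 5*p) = (p^2 - 9*p + 20)/(p^2 + 6*p + 5)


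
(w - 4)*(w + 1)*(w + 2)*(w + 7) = w^4 + 6*w^3 - 17*w^2 - 78*w - 56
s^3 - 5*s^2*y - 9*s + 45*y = (s - 3)*(s + 3)*(s - 5*y)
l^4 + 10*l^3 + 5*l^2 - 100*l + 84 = (l - 2)*(l - 1)*(l + 6)*(l + 7)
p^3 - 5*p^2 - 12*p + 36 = (p - 6)*(p - 2)*(p + 3)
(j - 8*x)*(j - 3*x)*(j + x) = j^3 - 10*j^2*x + 13*j*x^2 + 24*x^3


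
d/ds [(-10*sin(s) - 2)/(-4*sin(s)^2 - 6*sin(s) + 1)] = 2*(-8*sin(s) + 10*cos(2*s) - 21)*cos(s)/(4*sin(s)^2 + 6*sin(s) - 1)^2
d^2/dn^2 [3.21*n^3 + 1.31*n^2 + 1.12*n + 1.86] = 19.26*n + 2.62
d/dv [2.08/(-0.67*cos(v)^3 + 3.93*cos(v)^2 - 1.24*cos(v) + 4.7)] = (-4.1808*cos(v)^2 + 16.3488*cos(v) - 2.5792)*sin(v)/(0.67*cos(v)^3 - 3.93*cos(v)^2 + 1.24*cos(v) - 4.7)^2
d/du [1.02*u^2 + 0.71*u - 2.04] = 2.04*u + 0.71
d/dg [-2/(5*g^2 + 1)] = 20*g/(5*g^2 + 1)^2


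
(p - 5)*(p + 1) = p^2 - 4*p - 5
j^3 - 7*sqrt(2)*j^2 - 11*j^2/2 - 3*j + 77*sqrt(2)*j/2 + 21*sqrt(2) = (j - 6)*(j + 1/2)*(j - 7*sqrt(2))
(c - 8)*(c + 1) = c^2 - 7*c - 8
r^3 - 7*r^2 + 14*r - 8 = (r - 4)*(r - 2)*(r - 1)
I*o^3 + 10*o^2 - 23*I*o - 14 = (o - 7*I)*(o - 2*I)*(I*o + 1)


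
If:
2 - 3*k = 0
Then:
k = 2/3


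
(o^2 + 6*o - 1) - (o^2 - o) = 7*o - 1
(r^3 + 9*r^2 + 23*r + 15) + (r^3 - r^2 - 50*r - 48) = 2*r^3 + 8*r^2 - 27*r - 33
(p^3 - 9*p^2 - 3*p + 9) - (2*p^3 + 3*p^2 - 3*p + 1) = -p^3 - 12*p^2 + 8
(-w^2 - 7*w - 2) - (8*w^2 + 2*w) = -9*w^2 - 9*w - 2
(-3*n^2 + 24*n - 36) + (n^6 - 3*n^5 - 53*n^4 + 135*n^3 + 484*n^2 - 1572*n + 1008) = n^6 - 3*n^5 - 53*n^4 + 135*n^3 + 481*n^2 - 1548*n + 972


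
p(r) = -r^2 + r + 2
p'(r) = 1 - 2*r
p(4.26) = -11.89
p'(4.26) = -7.52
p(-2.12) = -4.61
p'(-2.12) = 5.24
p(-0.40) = 1.44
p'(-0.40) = 1.80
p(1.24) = 1.70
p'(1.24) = -1.48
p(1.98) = 0.06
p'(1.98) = -2.96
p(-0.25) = 1.69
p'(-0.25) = 1.50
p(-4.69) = -24.69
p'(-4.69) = 10.38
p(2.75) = -2.81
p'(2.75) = -4.50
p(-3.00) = -10.00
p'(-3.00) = 7.00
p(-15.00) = -238.00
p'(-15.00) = 31.00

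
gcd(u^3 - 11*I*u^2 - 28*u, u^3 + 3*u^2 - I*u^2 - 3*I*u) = u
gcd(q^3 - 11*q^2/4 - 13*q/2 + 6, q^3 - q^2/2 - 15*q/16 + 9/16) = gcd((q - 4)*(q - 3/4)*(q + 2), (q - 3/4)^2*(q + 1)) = q - 3/4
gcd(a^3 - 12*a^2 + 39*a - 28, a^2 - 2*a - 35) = a - 7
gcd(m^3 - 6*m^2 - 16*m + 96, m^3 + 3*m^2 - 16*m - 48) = m^2 - 16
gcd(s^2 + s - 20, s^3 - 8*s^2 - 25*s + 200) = s + 5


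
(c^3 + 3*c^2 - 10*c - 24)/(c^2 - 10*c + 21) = (c^2 + 6*c + 8)/(c - 7)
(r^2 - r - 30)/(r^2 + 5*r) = (r - 6)/r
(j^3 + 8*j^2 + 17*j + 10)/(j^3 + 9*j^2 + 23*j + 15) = (j + 2)/(j + 3)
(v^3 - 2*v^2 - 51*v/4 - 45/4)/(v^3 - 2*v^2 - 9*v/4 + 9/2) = (2*v^2 - 7*v - 15)/(2*v^2 - 7*v + 6)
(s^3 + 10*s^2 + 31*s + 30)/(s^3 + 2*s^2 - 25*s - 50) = (s + 3)/(s - 5)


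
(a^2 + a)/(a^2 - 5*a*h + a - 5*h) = a/(a - 5*h)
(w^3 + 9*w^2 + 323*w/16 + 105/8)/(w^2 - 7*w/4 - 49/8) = (4*w^2 + 29*w + 30)/(2*(2*w - 7))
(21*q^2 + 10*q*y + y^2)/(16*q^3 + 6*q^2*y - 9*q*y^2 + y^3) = (21*q^2 + 10*q*y + y^2)/(16*q^3 + 6*q^2*y - 9*q*y^2 + y^3)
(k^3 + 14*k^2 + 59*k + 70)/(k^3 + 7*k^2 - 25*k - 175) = (k + 2)/(k - 5)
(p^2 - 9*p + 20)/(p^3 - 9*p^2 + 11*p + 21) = (p^2 - 9*p + 20)/(p^3 - 9*p^2 + 11*p + 21)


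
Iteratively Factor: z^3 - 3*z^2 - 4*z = (z + 1)*(z^2 - 4*z) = (z - 4)*(z + 1)*(z)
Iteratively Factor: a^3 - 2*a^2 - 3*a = (a - 3)*(a^2 + a) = a*(a - 3)*(a + 1)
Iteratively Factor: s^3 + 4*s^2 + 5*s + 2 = (s + 1)*(s^2 + 3*s + 2) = (s + 1)*(s + 2)*(s + 1)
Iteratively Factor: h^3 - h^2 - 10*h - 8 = (h + 2)*(h^2 - 3*h - 4) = (h - 4)*(h + 2)*(h + 1)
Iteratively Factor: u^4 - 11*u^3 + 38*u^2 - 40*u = (u - 5)*(u^3 - 6*u^2 + 8*u) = (u - 5)*(u - 2)*(u^2 - 4*u) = u*(u - 5)*(u - 2)*(u - 4)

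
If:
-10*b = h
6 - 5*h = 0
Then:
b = -3/25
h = 6/5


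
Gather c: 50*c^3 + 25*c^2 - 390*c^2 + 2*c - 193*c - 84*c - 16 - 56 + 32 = 50*c^3 - 365*c^2 - 275*c - 40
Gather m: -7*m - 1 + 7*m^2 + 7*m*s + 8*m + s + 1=7*m^2 + m*(7*s + 1) + s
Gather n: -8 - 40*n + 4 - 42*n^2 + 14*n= -42*n^2 - 26*n - 4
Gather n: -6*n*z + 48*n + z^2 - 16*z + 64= n*(48 - 6*z) + z^2 - 16*z + 64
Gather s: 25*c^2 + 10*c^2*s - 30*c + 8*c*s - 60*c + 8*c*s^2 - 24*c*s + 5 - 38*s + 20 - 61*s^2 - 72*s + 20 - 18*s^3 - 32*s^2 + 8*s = 25*c^2 - 90*c - 18*s^3 + s^2*(8*c - 93) + s*(10*c^2 - 16*c - 102) + 45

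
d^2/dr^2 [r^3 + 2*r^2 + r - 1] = 6*r + 4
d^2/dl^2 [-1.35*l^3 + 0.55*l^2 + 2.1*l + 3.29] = 1.1 - 8.1*l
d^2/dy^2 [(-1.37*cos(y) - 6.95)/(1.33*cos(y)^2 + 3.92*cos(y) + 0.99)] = (0.697798443356934*(1 - cos(y)^2)^2 + 0.0402314465326947*cos(y)^5 + 1.54447598099006*cos(y)^3 + 1.24805117473374*cos(y)^2 - 3.85502952970807*cos(y) - 3.76334985980544)/(0.339285714285714*cos(y)^2 + 1.0*cos(y) + 0.252551020408163)^3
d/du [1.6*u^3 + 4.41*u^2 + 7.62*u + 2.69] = 4.8*u^2 + 8.82*u + 7.62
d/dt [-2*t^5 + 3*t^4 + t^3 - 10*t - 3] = -10*t^4 + 12*t^3 + 3*t^2 - 10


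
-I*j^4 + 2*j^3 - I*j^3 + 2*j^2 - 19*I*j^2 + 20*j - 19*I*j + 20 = (j + 1)*(j - 4*I)*(j + 5*I)*(-I*j + 1)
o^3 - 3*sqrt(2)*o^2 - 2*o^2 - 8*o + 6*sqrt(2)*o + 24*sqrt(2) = (o - 4)*(o + 2)*(o - 3*sqrt(2))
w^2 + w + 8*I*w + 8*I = (w + 1)*(w + 8*I)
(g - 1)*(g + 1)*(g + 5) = g^3 + 5*g^2 - g - 5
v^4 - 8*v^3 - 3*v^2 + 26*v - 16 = (v - 8)*(v - 1)^2*(v + 2)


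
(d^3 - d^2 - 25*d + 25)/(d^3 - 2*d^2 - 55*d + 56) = (d^2 - 25)/(d^2 - d - 56)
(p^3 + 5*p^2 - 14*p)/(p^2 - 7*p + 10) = p*(p + 7)/(p - 5)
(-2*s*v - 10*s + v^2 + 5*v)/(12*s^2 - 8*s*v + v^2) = (-v - 5)/(6*s - v)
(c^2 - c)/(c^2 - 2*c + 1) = c/(c - 1)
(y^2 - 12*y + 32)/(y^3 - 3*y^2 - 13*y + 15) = (y^2 - 12*y + 32)/(y^3 - 3*y^2 - 13*y + 15)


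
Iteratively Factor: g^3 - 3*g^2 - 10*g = (g - 5)*(g^2 + 2*g) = (g - 5)*(g + 2)*(g)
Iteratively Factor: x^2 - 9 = (x - 3)*(x + 3)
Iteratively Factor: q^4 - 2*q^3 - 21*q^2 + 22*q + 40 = (q + 4)*(q^3 - 6*q^2 + 3*q + 10) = (q - 2)*(q + 4)*(q^2 - 4*q - 5) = (q - 5)*(q - 2)*(q + 4)*(q + 1)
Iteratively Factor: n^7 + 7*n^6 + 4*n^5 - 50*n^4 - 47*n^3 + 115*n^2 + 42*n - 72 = (n - 1)*(n^6 + 8*n^5 + 12*n^4 - 38*n^3 - 85*n^2 + 30*n + 72) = (n - 1)*(n + 3)*(n^5 + 5*n^4 - 3*n^3 - 29*n^2 + 2*n + 24) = (n - 1)*(n + 1)*(n + 3)*(n^4 + 4*n^3 - 7*n^2 - 22*n + 24) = (n - 1)^2*(n + 1)*(n + 3)*(n^3 + 5*n^2 - 2*n - 24) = (n - 1)^2*(n + 1)*(n + 3)*(n + 4)*(n^2 + n - 6) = (n - 2)*(n - 1)^2*(n + 1)*(n + 3)*(n + 4)*(n + 3)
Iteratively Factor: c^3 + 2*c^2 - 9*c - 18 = (c - 3)*(c^2 + 5*c + 6) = (c - 3)*(c + 3)*(c + 2)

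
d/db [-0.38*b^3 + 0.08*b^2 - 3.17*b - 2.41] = -1.14*b^2 + 0.16*b - 3.17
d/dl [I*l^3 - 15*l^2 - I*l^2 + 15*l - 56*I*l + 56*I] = 3*I*l^2 - 30*l - 2*I*l + 15 - 56*I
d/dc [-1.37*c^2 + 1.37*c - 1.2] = 1.37 - 2.74*c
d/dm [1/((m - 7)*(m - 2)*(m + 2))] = (-(m - 7)*(m - 2) - (m - 7)*(m + 2) - (m - 2)*(m + 2))/((m - 7)^2*(m - 2)^2*(m + 2)^2)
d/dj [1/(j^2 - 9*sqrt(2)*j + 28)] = (-2*j + 9*sqrt(2))/(j^2 - 9*sqrt(2)*j + 28)^2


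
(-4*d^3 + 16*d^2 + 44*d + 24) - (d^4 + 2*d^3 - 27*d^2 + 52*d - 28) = -d^4 - 6*d^3 + 43*d^2 - 8*d + 52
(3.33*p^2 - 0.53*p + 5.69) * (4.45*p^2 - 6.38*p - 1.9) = 14.8185*p^4 - 23.6039*p^3 + 22.3749*p^2 - 35.2952*p - 10.811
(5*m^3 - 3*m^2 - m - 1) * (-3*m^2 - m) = -15*m^5 + 4*m^4 + 6*m^3 + 4*m^2 + m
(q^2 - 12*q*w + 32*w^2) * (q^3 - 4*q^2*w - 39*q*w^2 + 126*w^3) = q^5 - 16*q^4*w + 41*q^3*w^2 + 466*q^2*w^3 - 2760*q*w^4 + 4032*w^5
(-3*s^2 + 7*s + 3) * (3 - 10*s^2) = 30*s^4 - 70*s^3 - 39*s^2 + 21*s + 9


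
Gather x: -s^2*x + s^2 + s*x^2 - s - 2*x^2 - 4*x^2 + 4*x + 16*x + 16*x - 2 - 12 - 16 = s^2 - s + x^2*(s - 6) + x*(36 - s^2) - 30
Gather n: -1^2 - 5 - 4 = -10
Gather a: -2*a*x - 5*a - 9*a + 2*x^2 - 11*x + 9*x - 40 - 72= a*(-2*x - 14) + 2*x^2 - 2*x - 112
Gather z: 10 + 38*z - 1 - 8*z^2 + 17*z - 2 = -8*z^2 + 55*z + 7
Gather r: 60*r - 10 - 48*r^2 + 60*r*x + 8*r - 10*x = -48*r^2 + r*(60*x + 68) - 10*x - 10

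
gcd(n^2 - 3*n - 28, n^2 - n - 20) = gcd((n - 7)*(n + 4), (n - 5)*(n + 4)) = n + 4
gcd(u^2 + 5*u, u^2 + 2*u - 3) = 1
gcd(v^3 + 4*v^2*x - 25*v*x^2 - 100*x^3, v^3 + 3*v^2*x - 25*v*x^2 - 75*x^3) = -v^2 + 25*x^2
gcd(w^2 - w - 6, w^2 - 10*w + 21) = w - 3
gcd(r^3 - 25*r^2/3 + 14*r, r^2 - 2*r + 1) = 1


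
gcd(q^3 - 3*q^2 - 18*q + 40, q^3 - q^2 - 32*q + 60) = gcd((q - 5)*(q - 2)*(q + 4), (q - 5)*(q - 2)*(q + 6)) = q^2 - 7*q + 10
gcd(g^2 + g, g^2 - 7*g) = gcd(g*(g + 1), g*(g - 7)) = g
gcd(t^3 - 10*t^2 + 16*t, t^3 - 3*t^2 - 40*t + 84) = t - 2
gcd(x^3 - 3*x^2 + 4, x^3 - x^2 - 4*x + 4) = x - 2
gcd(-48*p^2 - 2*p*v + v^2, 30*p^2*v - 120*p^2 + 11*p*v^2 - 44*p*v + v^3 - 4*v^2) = 6*p + v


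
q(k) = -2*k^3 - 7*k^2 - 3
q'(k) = -6*k^2 - 14*k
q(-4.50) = 37.50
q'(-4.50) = -58.50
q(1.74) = -34.73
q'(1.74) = -42.53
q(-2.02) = -15.08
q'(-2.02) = 3.80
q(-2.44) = -15.62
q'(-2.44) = -1.56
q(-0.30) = -3.58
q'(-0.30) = 3.66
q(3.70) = -200.14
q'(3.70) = -133.94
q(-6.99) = 338.04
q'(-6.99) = -195.30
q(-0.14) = -3.13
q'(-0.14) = 1.84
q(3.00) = -120.00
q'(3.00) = -96.00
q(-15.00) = 5172.00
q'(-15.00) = -1140.00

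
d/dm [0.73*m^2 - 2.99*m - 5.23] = 1.46*m - 2.99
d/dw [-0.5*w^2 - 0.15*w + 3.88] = -1.0*w - 0.15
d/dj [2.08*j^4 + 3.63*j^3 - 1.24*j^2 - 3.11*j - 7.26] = 8.32*j^3 + 10.89*j^2 - 2.48*j - 3.11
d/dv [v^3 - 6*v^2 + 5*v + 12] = 3*v^2 - 12*v + 5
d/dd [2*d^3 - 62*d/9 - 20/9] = 6*d^2 - 62/9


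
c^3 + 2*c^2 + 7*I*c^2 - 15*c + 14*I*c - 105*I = (c - 3)*(c + 5)*(c + 7*I)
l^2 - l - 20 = (l - 5)*(l + 4)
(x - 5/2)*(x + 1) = x^2 - 3*x/2 - 5/2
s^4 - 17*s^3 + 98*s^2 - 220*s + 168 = (s - 7)*(s - 6)*(s - 2)^2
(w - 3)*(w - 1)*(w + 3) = w^3 - w^2 - 9*w + 9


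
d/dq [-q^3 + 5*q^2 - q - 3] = -3*q^2 + 10*q - 1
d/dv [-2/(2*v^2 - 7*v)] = 2*(4*v - 7)/(v^2*(2*v - 7)^2)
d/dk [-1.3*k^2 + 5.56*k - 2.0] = 5.56 - 2.6*k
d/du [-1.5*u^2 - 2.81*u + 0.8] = -3.0*u - 2.81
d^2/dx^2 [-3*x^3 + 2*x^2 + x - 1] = 4 - 18*x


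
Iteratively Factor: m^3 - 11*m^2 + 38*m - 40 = (m - 2)*(m^2 - 9*m + 20) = (m - 5)*(m - 2)*(m - 4)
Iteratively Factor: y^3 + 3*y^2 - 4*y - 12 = (y + 3)*(y^2 - 4) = (y - 2)*(y + 3)*(y + 2)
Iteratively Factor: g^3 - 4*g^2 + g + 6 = (g - 3)*(g^2 - g - 2) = (g - 3)*(g + 1)*(g - 2)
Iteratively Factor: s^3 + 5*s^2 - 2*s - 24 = (s + 4)*(s^2 + s - 6) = (s + 3)*(s + 4)*(s - 2)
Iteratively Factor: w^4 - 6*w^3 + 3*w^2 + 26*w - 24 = (w - 4)*(w^3 - 2*w^2 - 5*w + 6) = (w - 4)*(w + 2)*(w^2 - 4*w + 3) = (w - 4)*(w - 3)*(w + 2)*(w - 1)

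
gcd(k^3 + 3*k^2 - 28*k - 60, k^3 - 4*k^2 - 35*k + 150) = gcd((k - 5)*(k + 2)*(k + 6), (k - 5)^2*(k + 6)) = k^2 + k - 30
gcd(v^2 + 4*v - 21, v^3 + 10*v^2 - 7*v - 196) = v + 7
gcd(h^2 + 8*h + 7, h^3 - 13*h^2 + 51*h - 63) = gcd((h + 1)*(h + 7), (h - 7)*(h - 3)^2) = 1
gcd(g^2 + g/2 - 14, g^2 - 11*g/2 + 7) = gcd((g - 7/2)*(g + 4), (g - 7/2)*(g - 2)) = g - 7/2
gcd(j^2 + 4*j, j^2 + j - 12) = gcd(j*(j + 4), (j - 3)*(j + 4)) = j + 4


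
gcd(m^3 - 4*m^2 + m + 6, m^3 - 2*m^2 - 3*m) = m^2 - 2*m - 3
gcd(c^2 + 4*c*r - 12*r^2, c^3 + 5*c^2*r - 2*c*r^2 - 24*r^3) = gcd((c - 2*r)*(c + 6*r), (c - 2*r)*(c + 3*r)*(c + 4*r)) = -c + 2*r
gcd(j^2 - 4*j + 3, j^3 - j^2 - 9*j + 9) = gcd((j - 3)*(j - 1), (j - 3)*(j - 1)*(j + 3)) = j^2 - 4*j + 3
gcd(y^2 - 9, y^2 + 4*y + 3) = y + 3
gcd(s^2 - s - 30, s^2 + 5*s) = s + 5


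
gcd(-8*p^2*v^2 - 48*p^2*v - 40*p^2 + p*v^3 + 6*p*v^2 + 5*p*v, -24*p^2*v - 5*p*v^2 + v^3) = 8*p - v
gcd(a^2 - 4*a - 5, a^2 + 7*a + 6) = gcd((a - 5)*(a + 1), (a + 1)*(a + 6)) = a + 1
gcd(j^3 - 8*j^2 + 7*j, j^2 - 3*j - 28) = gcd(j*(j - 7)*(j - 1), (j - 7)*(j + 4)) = j - 7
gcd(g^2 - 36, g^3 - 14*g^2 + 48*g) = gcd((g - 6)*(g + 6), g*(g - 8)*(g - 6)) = g - 6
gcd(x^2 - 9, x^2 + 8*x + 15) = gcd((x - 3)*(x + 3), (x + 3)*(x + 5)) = x + 3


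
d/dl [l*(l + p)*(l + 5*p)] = 3*l^2 + 12*l*p + 5*p^2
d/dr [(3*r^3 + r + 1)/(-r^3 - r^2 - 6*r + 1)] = (-3*r^4 - 34*r^3 + 13*r^2 + 2*r + 7)/(r^6 + 2*r^5 + 13*r^4 + 10*r^3 + 34*r^2 - 12*r + 1)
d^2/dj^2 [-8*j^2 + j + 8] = -16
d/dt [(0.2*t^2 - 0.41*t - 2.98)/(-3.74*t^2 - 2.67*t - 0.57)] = (-2.0674*t^2 - 22.5184*t - 7.7229)/(13.9876*t^4 + 19.9716*t^3 + 11.3925*t^2 + 3.0438*t + 0.3249)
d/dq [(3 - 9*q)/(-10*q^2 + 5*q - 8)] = 3*(-30*q^2 + 20*q + 19)/(100*q^4 - 100*q^3 + 185*q^2 - 80*q + 64)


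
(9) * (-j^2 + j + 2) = -9*j^2 + 9*j + 18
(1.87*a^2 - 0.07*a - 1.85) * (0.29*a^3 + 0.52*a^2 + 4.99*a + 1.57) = 0.5423*a^5 + 0.9521*a^4 + 8.7584*a^3 + 1.6246*a^2 - 9.3414*a - 2.9045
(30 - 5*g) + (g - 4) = 26 - 4*g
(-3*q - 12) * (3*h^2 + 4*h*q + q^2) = -9*h^2*q - 36*h^2 - 12*h*q^2 - 48*h*q - 3*q^3 - 12*q^2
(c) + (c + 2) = 2*c + 2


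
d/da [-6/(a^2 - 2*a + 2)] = 12*(a - 1)/(a^2 - 2*a + 2)^2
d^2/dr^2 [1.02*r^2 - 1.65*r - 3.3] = 2.04000000000000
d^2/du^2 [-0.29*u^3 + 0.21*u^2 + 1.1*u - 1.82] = 0.42 - 1.74*u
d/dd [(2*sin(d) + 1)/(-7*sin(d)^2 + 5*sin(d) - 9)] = (14*sin(d)^2 + 14*sin(d) - 23)*cos(d)/(7*sin(d)^2 - 5*sin(d) + 9)^2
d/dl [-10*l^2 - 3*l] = -20*l - 3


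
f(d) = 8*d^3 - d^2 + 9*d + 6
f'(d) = 24*d^2 - 2*d + 9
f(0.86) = 18.09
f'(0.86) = 25.03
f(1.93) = 77.16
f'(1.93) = 94.54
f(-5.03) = -1082.68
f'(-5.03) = 626.28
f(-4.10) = -599.08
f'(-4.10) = 420.64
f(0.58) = 12.44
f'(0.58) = 15.91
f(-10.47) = -9379.70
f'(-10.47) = 2660.84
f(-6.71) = -2516.31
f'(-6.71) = 1103.00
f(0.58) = 12.44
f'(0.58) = 15.91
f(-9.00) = -5988.00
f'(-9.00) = 1971.00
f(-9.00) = -5988.00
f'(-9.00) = 1971.00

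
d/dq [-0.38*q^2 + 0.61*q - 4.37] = 0.61 - 0.76*q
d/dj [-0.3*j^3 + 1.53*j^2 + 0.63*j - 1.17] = -0.9*j^2 + 3.06*j + 0.63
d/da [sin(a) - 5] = cos(a)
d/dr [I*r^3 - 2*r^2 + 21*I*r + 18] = 3*I*r^2 - 4*r + 21*I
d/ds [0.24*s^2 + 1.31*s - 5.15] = 0.48*s + 1.31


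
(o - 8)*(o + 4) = o^2 - 4*o - 32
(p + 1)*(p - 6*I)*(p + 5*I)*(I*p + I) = I*p^4 + p^3 + 2*I*p^3 + 2*p^2 + 31*I*p^2 + p + 60*I*p + 30*I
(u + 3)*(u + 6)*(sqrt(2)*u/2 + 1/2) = sqrt(2)*u^3/2 + u^2/2 + 9*sqrt(2)*u^2/2 + 9*u/2 + 9*sqrt(2)*u + 9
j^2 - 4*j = j*(j - 4)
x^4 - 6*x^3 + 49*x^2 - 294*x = x*(x - 6)*(x - 7*I)*(x + 7*I)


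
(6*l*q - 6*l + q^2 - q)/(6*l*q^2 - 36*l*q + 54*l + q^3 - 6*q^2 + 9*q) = (q - 1)/(q^2 - 6*q + 9)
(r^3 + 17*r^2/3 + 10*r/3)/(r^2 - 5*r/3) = (3*r^2 + 17*r + 10)/(3*r - 5)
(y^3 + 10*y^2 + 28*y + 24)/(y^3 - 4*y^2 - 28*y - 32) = (y + 6)/(y - 8)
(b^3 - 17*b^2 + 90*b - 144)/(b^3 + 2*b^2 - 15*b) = (b^2 - 14*b + 48)/(b*(b + 5))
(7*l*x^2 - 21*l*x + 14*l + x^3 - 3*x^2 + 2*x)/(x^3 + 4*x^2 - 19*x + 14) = (7*l + x)/(x + 7)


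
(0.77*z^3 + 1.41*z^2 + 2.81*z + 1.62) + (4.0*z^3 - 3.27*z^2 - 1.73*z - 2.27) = 4.77*z^3 - 1.86*z^2 + 1.08*z - 0.65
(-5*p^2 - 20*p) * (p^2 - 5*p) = -5*p^4 + 5*p^3 + 100*p^2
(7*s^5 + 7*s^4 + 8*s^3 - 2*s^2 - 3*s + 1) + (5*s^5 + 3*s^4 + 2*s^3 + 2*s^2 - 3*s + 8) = 12*s^5 + 10*s^4 + 10*s^3 - 6*s + 9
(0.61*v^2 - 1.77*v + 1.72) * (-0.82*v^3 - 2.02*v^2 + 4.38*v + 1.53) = -0.5002*v^5 + 0.2192*v^4 + 4.8368*v^3 - 10.2937*v^2 + 4.8255*v + 2.6316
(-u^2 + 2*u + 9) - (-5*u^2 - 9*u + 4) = 4*u^2 + 11*u + 5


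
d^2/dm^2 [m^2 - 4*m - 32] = 2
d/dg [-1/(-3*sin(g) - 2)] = -3*cos(g)/(3*sin(g) + 2)^2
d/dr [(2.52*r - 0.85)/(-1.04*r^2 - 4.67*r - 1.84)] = (2.6208*r^2 - 1.768*r - 8.6063)/(1.0816*r^4 + 9.7136*r^3 + 25.6361*r^2 + 17.1856*r + 3.3856)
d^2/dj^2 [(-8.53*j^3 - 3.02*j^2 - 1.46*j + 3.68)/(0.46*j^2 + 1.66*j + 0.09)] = (-1.77635683940025e-15*j^5 - 42.30998*j^3 - 2.223996*j^2 + 16.808394*j + 20.363836)/(0.097336*j^6 + 1.053768*j^5 + 3.85986*j^4 + 4.98664*j^3 + 0.75519*j^2 + 0.040338*j + 0.000729)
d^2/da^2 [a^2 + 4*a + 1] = 2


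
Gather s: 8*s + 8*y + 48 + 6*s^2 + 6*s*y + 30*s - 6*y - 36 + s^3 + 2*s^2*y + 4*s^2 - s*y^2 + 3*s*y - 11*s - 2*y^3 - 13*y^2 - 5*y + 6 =s^3 + s^2*(2*y + 10) + s*(-y^2 + 9*y + 27) - 2*y^3 - 13*y^2 - 3*y + 18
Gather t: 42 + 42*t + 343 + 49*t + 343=91*t + 728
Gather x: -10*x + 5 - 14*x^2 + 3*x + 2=-14*x^2 - 7*x + 7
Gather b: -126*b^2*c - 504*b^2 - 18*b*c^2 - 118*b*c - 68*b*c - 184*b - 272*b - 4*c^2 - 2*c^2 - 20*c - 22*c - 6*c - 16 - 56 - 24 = b^2*(-126*c - 504) + b*(-18*c^2 - 186*c - 456) - 6*c^2 - 48*c - 96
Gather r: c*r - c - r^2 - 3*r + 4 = -c - r^2 + r*(c - 3) + 4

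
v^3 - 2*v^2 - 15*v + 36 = (v - 3)^2*(v + 4)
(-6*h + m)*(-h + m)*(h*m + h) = 6*h^3*m + 6*h^3 - 7*h^2*m^2 - 7*h^2*m + h*m^3 + h*m^2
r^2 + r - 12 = (r - 3)*(r + 4)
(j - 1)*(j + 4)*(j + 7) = j^3 + 10*j^2 + 17*j - 28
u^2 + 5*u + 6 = (u + 2)*(u + 3)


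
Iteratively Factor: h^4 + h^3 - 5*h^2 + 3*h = (h - 1)*(h^3 + 2*h^2 - 3*h) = h*(h - 1)*(h^2 + 2*h - 3) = h*(h - 1)*(h + 3)*(h - 1)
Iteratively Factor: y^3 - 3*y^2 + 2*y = (y - 1)*(y^2 - 2*y) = (y - 2)*(y - 1)*(y)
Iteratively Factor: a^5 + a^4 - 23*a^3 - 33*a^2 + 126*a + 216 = (a + 2)*(a^4 - a^3 - 21*a^2 + 9*a + 108) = (a + 2)*(a + 3)*(a^3 - 4*a^2 - 9*a + 36) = (a - 3)*(a + 2)*(a + 3)*(a^2 - a - 12) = (a - 3)*(a + 2)*(a + 3)^2*(a - 4)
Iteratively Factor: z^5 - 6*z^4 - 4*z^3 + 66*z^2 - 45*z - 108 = (z - 4)*(z^4 - 2*z^3 - 12*z^2 + 18*z + 27) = (z - 4)*(z - 3)*(z^3 + z^2 - 9*z - 9) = (z - 4)*(z - 3)*(z + 1)*(z^2 - 9) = (z - 4)*(z - 3)*(z + 1)*(z + 3)*(z - 3)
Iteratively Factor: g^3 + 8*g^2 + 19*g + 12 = (g + 3)*(g^2 + 5*g + 4) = (g + 3)*(g + 4)*(g + 1)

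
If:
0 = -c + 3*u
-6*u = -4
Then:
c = 2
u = 2/3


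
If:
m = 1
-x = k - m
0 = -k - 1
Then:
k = -1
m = 1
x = 2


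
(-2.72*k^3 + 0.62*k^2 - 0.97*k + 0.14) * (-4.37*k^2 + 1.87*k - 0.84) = 11.8864*k^5 - 7.7958*k^4 + 7.6831*k^3 - 2.9465*k^2 + 1.0766*k - 0.1176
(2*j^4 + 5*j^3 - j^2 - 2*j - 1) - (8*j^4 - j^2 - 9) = -6*j^4 + 5*j^3 - 2*j + 8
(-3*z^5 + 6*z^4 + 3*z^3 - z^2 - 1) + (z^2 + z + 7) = -3*z^5 + 6*z^4 + 3*z^3 + z + 6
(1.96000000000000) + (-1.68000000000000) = 0.280000000000000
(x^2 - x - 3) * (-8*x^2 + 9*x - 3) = -8*x^4 + 17*x^3 + 12*x^2 - 24*x + 9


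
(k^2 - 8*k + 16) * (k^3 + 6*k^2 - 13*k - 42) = k^5 - 2*k^4 - 45*k^3 + 158*k^2 + 128*k - 672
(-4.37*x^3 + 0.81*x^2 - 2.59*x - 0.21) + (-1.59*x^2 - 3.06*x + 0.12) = -4.37*x^3 - 0.78*x^2 - 5.65*x - 0.09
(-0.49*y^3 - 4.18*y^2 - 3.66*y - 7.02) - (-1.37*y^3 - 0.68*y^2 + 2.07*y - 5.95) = 0.88*y^3 - 3.5*y^2 - 5.73*y - 1.07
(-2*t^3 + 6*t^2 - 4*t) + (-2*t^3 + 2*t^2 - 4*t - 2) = -4*t^3 + 8*t^2 - 8*t - 2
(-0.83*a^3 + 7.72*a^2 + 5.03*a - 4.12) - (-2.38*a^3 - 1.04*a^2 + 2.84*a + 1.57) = 1.55*a^3 + 8.76*a^2 + 2.19*a - 5.69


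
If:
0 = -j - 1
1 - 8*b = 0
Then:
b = 1/8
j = -1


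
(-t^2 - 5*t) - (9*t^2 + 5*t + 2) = -10*t^2 - 10*t - 2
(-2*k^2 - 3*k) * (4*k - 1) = -8*k^3 - 10*k^2 + 3*k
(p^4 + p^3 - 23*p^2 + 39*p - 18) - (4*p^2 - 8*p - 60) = p^4 + p^3 - 27*p^2 + 47*p + 42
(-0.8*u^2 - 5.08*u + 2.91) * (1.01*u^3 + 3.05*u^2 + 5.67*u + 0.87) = -0.808*u^5 - 7.5708*u^4 - 17.0909*u^3 - 20.6241*u^2 + 12.0801*u + 2.5317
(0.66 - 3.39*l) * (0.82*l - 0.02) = -2.7798*l^2 + 0.609*l - 0.0132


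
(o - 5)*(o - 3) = o^2 - 8*o + 15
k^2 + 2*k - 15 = (k - 3)*(k + 5)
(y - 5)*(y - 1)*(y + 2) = y^3 - 4*y^2 - 7*y + 10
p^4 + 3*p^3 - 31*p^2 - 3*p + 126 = (p - 3)^2*(p + 2)*(p + 7)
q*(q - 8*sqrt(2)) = q^2 - 8*sqrt(2)*q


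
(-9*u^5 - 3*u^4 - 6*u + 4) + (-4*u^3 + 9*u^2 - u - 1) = -9*u^5 - 3*u^4 - 4*u^3 + 9*u^2 - 7*u + 3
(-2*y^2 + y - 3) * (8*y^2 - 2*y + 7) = -16*y^4 + 12*y^3 - 40*y^2 + 13*y - 21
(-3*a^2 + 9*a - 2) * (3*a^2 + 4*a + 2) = -9*a^4 + 15*a^3 + 24*a^2 + 10*a - 4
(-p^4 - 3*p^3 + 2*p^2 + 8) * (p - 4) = -p^5 + p^4 + 14*p^3 - 8*p^2 + 8*p - 32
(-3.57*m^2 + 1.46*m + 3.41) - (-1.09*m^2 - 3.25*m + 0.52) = -2.48*m^2 + 4.71*m + 2.89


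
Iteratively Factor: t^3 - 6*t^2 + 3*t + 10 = (t - 5)*(t^2 - t - 2) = (t - 5)*(t + 1)*(t - 2)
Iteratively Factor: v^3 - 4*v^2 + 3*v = (v)*(v^2 - 4*v + 3) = v*(v - 1)*(v - 3)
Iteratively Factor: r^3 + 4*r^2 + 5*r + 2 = (r + 1)*(r^2 + 3*r + 2) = (r + 1)^2*(r + 2)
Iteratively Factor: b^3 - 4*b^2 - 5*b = (b + 1)*(b^2 - 5*b) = b*(b + 1)*(b - 5)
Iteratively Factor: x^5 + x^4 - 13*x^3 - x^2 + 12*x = (x - 3)*(x^4 + 4*x^3 - x^2 - 4*x) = x*(x - 3)*(x^3 + 4*x^2 - x - 4) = x*(x - 3)*(x + 1)*(x^2 + 3*x - 4) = x*(x - 3)*(x + 1)*(x + 4)*(x - 1)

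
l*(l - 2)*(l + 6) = l^3 + 4*l^2 - 12*l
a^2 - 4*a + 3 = (a - 3)*(a - 1)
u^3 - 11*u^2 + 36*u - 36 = (u - 6)*(u - 3)*(u - 2)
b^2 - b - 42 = (b - 7)*(b + 6)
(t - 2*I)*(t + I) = t^2 - I*t + 2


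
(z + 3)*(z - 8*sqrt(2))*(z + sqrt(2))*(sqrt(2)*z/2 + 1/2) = sqrt(2)*z^4/2 - 13*z^3/2 + 3*sqrt(2)*z^3/2 - 39*z^2/2 - 23*sqrt(2)*z^2/2 - 69*sqrt(2)*z/2 - 8*z - 24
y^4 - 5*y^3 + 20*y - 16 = (y - 4)*(y - 2)*(y - 1)*(y + 2)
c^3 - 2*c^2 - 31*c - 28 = (c - 7)*(c + 1)*(c + 4)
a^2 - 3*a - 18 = (a - 6)*(a + 3)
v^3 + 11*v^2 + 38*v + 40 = (v + 2)*(v + 4)*(v + 5)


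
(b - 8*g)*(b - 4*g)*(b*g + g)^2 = b^4*g^2 - 12*b^3*g^3 + 2*b^3*g^2 + 32*b^2*g^4 - 24*b^2*g^3 + b^2*g^2 + 64*b*g^4 - 12*b*g^3 + 32*g^4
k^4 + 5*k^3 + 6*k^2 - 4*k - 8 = (k - 1)*(k + 2)^3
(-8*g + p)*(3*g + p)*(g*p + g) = -24*g^3*p - 24*g^3 - 5*g^2*p^2 - 5*g^2*p + g*p^3 + g*p^2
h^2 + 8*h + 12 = (h + 2)*(h + 6)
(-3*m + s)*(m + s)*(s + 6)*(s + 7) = -3*m^2*s^2 - 39*m^2*s - 126*m^2 - 2*m*s^3 - 26*m*s^2 - 84*m*s + s^4 + 13*s^3 + 42*s^2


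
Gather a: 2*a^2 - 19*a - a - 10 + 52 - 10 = 2*a^2 - 20*a + 32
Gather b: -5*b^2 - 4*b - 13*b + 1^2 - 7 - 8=-5*b^2 - 17*b - 14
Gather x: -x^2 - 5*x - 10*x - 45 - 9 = -x^2 - 15*x - 54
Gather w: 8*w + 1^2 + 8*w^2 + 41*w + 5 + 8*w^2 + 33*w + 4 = 16*w^2 + 82*w + 10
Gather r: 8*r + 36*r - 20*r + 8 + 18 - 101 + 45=24*r - 30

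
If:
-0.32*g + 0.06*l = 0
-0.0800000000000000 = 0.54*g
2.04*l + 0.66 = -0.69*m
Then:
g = -0.15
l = -0.79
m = 1.38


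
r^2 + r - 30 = (r - 5)*(r + 6)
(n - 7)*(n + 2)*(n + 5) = n^3 - 39*n - 70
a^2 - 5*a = a*(a - 5)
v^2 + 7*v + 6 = (v + 1)*(v + 6)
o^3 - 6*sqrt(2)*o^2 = o^2*(o - 6*sqrt(2))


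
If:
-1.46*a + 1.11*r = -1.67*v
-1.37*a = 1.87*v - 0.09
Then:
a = 0.0656934306569343 - 1.36496350364964*v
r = 0.0864075754586704 - 3.29986190570132*v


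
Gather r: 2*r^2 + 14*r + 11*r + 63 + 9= 2*r^2 + 25*r + 72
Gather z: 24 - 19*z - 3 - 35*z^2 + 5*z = -35*z^2 - 14*z + 21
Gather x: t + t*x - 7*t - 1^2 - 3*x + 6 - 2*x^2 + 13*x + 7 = -6*t - 2*x^2 + x*(t + 10) + 12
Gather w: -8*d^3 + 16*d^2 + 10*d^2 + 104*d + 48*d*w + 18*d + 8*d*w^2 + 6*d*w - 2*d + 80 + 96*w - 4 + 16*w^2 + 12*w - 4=-8*d^3 + 26*d^2 + 120*d + w^2*(8*d + 16) + w*(54*d + 108) + 72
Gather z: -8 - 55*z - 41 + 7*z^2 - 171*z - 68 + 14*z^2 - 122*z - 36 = 21*z^2 - 348*z - 153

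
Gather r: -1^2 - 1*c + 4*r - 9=-c + 4*r - 10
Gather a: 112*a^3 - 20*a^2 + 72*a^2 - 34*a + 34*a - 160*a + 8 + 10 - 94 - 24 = 112*a^3 + 52*a^2 - 160*a - 100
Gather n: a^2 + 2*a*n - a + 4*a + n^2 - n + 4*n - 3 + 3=a^2 + 3*a + n^2 + n*(2*a + 3)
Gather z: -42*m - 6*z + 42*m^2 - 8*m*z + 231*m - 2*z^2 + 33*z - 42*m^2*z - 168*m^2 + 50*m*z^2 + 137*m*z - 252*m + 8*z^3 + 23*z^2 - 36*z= -126*m^2 - 63*m + 8*z^3 + z^2*(50*m + 21) + z*(-42*m^2 + 129*m - 9)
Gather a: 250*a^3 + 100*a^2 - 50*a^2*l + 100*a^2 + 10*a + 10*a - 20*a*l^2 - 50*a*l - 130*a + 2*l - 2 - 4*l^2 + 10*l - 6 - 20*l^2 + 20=250*a^3 + a^2*(200 - 50*l) + a*(-20*l^2 - 50*l - 110) - 24*l^2 + 12*l + 12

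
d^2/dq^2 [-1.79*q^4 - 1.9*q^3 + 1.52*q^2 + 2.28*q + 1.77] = -21.48*q^2 - 11.4*q + 3.04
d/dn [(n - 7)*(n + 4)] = 2*n - 3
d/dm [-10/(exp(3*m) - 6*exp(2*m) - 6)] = 30*(exp(m) - 4)*exp(2*m)/(-exp(3*m) + 6*exp(2*m) + 6)^2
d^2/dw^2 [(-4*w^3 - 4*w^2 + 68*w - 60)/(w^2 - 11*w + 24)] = -728/(w^3 - 24*w^2 + 192*w - 512)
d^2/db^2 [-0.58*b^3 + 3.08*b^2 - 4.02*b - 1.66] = 6.16 - 3.48*b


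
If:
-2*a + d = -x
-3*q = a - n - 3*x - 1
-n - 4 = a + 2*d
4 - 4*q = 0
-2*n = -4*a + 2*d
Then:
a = -14/19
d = -34/19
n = 6/19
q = 1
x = 6/19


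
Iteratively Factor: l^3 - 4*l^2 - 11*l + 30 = (l - 5)*(l^2 + l - 6) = (l - 5)*(l - 2)*(l + 3)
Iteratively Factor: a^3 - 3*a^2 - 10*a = (a)*(a^2 - 3*a - 10) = a*(a - 5)*(a + 2)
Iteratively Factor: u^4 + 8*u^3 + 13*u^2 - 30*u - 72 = (u - 2)*(u^3 + 10*u^2 + 33*u + 36) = (u - 2)*(u + 3)*(u^2 + 7*u + 12) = (u - 2)*(u + 3)*(u + 4)*(u + 3)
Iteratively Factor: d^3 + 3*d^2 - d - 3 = (d + 1)*(d^2 + 2*d - 3) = (d + 1)*(d + 3)*(d - 1)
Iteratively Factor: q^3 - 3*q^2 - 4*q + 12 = (q - 2)*(q^2 - q - 6) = (q - 3)*(q - 2)*(q + 2)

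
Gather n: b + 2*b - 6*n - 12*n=3*b - 18*n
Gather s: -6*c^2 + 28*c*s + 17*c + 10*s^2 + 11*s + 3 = -6*c^2 + 17*c + 10*s^2 + s*(28*c + 11) + 3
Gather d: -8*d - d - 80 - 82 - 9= -9*d - 171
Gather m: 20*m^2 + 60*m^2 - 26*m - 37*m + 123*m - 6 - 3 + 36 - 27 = 80*m^2 + 60*m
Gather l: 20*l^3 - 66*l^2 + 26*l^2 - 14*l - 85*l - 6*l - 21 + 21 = 20*l^3 - 40*l^2 - 105*l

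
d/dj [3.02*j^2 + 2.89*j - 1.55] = 6.04*j + 2.89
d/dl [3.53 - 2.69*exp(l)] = -2.69*exp(l)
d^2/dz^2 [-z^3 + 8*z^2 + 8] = 16 - 6*z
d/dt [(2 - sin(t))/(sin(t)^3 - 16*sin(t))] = 2*(sin(t) - 3 + 16/sin(t)^2)*cos(t)/((sin(t) - 4)^2*(sin(t) + 4)^2)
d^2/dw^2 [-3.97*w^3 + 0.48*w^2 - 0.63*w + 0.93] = 0.96 - 23.82*w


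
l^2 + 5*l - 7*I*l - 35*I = (l + 5)*(l - 7*I)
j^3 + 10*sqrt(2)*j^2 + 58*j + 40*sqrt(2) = (j + sqrt(2))*(j + 4*sqrt(2))*(j + 5*sqrt(2))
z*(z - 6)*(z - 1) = z^3 - 7*z^2 + 6*z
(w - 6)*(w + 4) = w^2 - 2*w - 24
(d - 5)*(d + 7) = d^2 + 2*d - 35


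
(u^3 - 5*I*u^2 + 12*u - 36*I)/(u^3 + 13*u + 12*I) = (u^2 - 8*I*u - 12)/(u^2 - 3*I*u + 4)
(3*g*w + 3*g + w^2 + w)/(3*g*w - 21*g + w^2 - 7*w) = (w + 1)/(w - 7)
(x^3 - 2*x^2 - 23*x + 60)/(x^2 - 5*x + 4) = (x^2 + 2*x - 15)/(x - 1)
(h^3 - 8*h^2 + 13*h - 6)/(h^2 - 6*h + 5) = (h^2 - 7*h + 6)/(h - 5)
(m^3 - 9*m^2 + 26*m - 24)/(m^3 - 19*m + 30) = (m - 4)/(m + 5)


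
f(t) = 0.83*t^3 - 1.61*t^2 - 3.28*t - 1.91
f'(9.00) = 169.43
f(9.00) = 443.23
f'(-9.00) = 227.39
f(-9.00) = -707.87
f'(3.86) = 21.39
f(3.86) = 9.18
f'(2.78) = 7.01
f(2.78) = -5.64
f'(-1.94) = 12.34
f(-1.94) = -7.67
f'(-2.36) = 18.19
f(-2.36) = -14.05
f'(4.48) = 32.27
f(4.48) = 25.71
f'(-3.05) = 29.70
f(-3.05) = -30.43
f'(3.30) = 13.21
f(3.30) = -0.44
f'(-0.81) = 0.96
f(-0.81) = -0.75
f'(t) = 2.49*t^2 - 3.22*t - 3.28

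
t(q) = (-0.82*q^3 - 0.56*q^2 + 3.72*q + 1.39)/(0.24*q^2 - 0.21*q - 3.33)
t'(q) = (0.21 - 0.48*q)*(-0.82*q^3 - 0.56*q^2 + 3.72*q + 1.39)/(0.24*q^2 - 0.21*q - 3.33)^2 + (-2.46*q^2 - 1.12*q + 3.72)/(0.24*q^2 - 0.21*q - 3.33) = (-0.1968*q^4 + 0.3444*q^3 + 7.4166*q^2 + 3.0624*q - 12.0957)/(0.0576*q^4 - 0.1008*q^3 - 1.5543*q^2 + 1.3986*q + 11.0889)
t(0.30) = -0.72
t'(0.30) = -0.92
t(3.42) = 20.34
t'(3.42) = 46.73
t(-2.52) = -1.24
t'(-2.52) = 8.49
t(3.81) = 58.67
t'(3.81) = 203.08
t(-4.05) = 21.69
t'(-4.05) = 10.04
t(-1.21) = 0.91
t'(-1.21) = -0.80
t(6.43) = -41.17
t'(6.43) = 2.52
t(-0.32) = -0.05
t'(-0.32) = -1.18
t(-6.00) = 20.70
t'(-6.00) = -2.15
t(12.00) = -50.56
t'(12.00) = -2.90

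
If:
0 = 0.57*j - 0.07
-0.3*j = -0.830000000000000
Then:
No Solution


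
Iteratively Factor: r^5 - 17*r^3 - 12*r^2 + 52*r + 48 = (r + 3)*(r^4 - 3*r^3 - 8*r^2 + 12*r + 16) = (r + 1)*(r + 3)*(r^3 - 4*r^2 - 4*r + 16) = (r - 2)*(r + 1)*(r + 3)*(r^2 - 2*r - 8) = (r - 4)*(r - 2)*(r + 1)*(r + 3)*(r + 2)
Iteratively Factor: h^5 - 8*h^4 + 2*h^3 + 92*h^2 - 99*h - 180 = (h - 5)*(h^4 - 3*h^3 - 13*h^2 + 27*h + 36) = (h - 5)*(h - 3)*(h^3 - 13*h - 12) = (h - 5)*(h - 3)*(h + 1)*(h^2 - h - 12) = (h - 5)*(h - 4)*(h - 3)*(h + 1)*(h + 3)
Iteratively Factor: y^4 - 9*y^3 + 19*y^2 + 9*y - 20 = (y - 5)*(y^3 - 4*y^2 - y + 4) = (y - 5)*(y + 1)*(y^2 - 5*y + 4) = (y - 5)*(y - 1)*(y + 1)*(y - 4)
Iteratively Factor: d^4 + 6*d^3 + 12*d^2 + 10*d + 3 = (d + 1)*(d^3 + 5*d^2 + 7*d + 3) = (d + 1)^2*(d^2 + 4*d + 3) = (d + 1)^2*(d + 3)*(d + 1)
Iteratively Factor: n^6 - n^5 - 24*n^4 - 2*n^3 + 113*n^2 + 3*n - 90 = (n + 3)*(n^5 - 4*n^4 - 12*n^3 + 34*n^2 + 11*n - 30) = (n + 1)*(n + 3)*(n^4 - 5*n^3 - 7*n^2 + 41*n - 30) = (n - 1)*(n + 1)*(n + 3)*(n^3 - 4*n^2 - 11*n + 30) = (n - 1)*(n + 1)*(n + 3)^2*(n^2 - 7*n + 10) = (n - 5)*(n - 1)*(n + 1)*(n + 3)^2*(n - 2)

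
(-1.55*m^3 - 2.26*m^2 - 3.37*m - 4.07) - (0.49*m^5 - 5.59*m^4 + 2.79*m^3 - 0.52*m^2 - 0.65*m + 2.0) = -0.49*m^5 + 5.59*m^4 - 4.34*m^3 - 1.74*m^2 - 2.72*m - 6.07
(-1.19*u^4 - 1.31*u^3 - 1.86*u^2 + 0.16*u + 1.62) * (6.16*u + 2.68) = -7.3304*u^5 - 11.2588*u^4 - 14.9684*u^3 - 3.9992*u^2 + 10.408*u + 4.3416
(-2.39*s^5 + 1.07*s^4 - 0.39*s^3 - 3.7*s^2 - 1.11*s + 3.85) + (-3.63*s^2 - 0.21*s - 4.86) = -2.39*s^5 + 1.07*s^4 - 0.39*s^3 - 7.33*s^2 - 1.32*s - 1.01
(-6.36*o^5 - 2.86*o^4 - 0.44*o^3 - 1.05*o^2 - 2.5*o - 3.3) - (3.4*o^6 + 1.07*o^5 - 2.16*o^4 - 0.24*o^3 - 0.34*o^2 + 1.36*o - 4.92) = -3.4*o^6 - 7.43*o^5 - 0.7*o^4 - 0.2*o^3 - 0.71*o^2 - 3.86*o + 1.62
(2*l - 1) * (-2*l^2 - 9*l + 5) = -4*l^3 - 16*l^2 + 19*l - 5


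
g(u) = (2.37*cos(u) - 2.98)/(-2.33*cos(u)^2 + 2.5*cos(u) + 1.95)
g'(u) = (-4.66*sin(u)*cos(u) + 2.5*sin(u))*(2.37*cos(u) - 2.98)/(-2.33*cos(u)^2 + 2.5*cos(u) + 1.95)^2 - 2.37*sin(u)/(-2.33*cos(u)^2 + 2.5*cos(u) + 1.95) = (-5.5221*cos(u)^2 + 13.8868*cos(u) - 12.0715)*sin(u)/(5.4289*cos(u)^4 - 11.65*cos(u)^3 - 2.837*cos(u)^2 + 9.75*cos(u) + 3.8025)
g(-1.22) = -0.85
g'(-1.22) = 1.16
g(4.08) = 12.82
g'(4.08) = 153.42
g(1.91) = -4.38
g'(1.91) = -22.05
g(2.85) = 2.03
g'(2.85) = -1.31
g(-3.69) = 2.66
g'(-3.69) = -4.12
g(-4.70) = -1.57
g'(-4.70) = -3.33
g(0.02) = -0.29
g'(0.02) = -0.02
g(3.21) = 1.87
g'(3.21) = 0.26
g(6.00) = -0.32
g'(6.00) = 0.22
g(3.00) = 1.90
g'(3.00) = -0.56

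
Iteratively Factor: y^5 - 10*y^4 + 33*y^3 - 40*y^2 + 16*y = (y - 1)*(y^4 - 9*y^3 + 24*y^2 - 16*y) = y*(y - 1)*(y^3 - 9*y^2 + 24*y - 16) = y*(y - 4)*(y - 1)*(y^2 - 5*y + 4) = y*(y - 4)^2*(y - 1)*(y - 1)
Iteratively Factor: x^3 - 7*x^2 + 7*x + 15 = (x - 5)*(x^2 - 2*x - 3) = (x - 5)*(x - 3)*(x + 1)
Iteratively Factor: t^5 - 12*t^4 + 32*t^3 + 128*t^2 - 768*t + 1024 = (t - 4)*(t^4 - 8*t^3 + 128*t - 256) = (t - 4)^2*(t^3 - 4*t^2 - 16*t + 64) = (t - 4)^3*(t^2 - 16) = (t - 4)^3*(t + 4)*(t - 4)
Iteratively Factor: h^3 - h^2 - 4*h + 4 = (h + 2)*(h^2 - 3*h + 2) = (h - 2)*(h + 2)*(h - 1)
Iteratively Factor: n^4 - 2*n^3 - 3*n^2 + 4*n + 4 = (n - 2)*(n^3 - 3*n - 2) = (n - 2)*(n + 1)*(n^2 - n - 2) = (n - 2)*(n + 1)^2*(n - 2)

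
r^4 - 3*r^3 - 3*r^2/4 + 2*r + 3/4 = (r - 3)*(r - 1)*(r + 1/2)^2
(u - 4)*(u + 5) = u^2 + u - 20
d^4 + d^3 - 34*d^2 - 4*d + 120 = (d - 5)*(d - 2)*(d + 2)*(d + 6)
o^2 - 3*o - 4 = (o - 4)*(o + 1)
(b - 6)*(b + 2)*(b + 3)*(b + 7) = b^4 + 6*b^3 - 31*b^2 - 204*b - 252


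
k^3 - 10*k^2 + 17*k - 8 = (k - 8)*(k - 1)^2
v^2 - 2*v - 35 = (v - 7)*(v + 5)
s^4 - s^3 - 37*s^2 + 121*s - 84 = (s - 4)*(s - 3)*(s - 1)*(s + 7)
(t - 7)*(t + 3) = t^2 - 4*t - 21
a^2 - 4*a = a*(a - 4)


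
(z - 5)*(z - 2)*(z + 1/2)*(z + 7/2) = z^4 - 3*z^3 - 65*z^2/4 + 111*z/4 + 35/2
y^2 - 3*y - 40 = (y - 8)*(y + 5)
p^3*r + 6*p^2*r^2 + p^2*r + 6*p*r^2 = p*(p + 6*r)*(p*r + r)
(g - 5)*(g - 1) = g^2 - 6*g + 5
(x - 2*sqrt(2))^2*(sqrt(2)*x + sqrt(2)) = sqrt(2)*x^3 - 8*x^2 + sqrt(2)*x^2 - 8*x + 8*sqrt(2)*x + 8*sqrt(2)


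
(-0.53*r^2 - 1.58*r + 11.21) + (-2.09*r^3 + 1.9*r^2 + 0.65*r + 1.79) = -2.09*r^3 + 1.37*r^2 - 0.93*r + 13.0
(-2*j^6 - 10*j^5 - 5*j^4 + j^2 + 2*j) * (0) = 0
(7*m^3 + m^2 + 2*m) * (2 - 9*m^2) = -63*m^5 - 9*m^4 - 4*m^3 + 2*m^2 + 4*m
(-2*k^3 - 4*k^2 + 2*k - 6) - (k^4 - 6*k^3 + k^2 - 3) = -k^4 + 4*k^3 - 5*k^2 + 2*k - 3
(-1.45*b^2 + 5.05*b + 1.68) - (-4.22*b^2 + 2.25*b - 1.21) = 2.77*b^2 + 2.8*b + 2.89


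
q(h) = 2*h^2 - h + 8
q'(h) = 4*h - 1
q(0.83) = 8.55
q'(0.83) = 2.32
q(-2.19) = 19.78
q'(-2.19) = -9.76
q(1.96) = 13.72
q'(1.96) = 6.84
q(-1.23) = 12.26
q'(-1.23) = -5.92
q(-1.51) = 14.07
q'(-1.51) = -7.04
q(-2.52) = 23.22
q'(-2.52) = -11.08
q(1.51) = 11.05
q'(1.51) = 5.04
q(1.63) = 11.68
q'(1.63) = 5.52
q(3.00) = 23.00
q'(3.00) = 11.00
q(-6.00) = 86.00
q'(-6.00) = -25.00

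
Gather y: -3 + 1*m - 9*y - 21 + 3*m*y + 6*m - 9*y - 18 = 7*m + y*(3*m - 18) - 42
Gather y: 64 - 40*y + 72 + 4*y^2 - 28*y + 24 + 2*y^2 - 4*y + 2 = 6*y^2 - 72*y + 162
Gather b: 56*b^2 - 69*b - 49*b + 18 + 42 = 56*b^2 - 118*b + 60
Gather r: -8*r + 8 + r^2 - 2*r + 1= r^2 - 10*r + 9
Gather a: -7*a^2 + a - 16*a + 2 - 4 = -7*a^2 - 15*a - 2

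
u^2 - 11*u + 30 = (u - 6)*(u - 5)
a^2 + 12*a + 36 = (a + 6)^2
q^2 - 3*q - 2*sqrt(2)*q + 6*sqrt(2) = (q - 3)*(q - 2*sqrt(2))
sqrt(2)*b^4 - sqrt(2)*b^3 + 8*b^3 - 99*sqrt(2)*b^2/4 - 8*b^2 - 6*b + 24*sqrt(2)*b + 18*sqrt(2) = (b - 3/2)*(b - 2*sqrt(2))*(b + 6*sqrt(2))*(sqrt(2)*b + sqrt(2)/2)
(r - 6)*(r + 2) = r^2 - 4*r - 12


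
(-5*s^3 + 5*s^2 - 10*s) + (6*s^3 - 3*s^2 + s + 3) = s^3 + 2*s^2 - 9*s + 3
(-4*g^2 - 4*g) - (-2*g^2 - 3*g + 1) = -2*g^2 - g - 1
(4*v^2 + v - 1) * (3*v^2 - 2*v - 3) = 12*v^4 - 5*v^3 - 17*v^2 - v + 3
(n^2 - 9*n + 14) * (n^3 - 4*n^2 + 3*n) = n^5 - 13*n^4 + 53*n^3 - 83*n^2 + 42*n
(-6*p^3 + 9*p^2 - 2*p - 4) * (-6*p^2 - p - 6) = 36*p^5 - 48*p^4 + 39*p^3 - 28*p^2 + 16*p + 24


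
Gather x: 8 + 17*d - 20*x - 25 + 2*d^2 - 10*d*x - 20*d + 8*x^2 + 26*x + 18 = 2*d^2 - 3*d + 8*x^2 + x*(6 - 10*d) + 1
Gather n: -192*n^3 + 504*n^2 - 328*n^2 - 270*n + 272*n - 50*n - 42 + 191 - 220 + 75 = -192*n^3 + 176*n^2 - 48*n + 4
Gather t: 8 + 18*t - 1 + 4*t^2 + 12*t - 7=4*t^2 + 30*t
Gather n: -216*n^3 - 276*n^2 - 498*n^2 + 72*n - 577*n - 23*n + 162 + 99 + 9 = -216*n^3 - 774*n^2 - 528*n + 270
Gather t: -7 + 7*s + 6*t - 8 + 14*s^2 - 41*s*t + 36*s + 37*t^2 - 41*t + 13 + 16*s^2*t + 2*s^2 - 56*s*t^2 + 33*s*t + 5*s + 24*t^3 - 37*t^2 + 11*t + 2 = 16*s^2 - 56*s*t^2 + 48*s + 24*t^3 + t*(16*s^2 - 8*s - 24)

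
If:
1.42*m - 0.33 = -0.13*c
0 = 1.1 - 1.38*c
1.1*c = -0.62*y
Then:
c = 0.80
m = 0.16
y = -1.41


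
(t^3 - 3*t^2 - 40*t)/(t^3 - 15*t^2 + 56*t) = (t + 5)/(t - 7)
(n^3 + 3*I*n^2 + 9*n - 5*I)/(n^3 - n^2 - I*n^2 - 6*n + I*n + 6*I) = (n^2 + 4*I*n + 5)/(n^2 - n - 6)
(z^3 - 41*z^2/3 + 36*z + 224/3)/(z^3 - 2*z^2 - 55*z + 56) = (3*z^2 - 17*z - 28)/(3*(z^2 + 6*z - 7))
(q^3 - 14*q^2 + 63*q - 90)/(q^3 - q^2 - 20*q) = (q^2 - 9*q + 18)/(q*(q + 4))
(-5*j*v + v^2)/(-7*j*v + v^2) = (5*j - v)/(7*j - v)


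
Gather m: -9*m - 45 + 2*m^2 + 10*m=2*m^2 + m - 45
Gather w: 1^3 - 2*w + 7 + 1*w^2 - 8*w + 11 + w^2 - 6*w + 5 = 2*w^2 - 16*w + 24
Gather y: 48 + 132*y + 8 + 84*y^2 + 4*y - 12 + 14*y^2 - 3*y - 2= 98*y^2 + 133*y + 42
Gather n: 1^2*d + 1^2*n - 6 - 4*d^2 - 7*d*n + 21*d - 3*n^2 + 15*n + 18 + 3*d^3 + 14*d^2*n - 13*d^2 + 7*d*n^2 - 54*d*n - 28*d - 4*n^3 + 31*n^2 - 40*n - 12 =3*d^3 - 17*d^2 - 6*d - 4*n^3 + n^2*(7*d + 28) + n*(14*d^2 - 61*d - 24)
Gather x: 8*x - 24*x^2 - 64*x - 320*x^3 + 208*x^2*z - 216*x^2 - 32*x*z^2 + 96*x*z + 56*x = -320*x^3 + x^2*(208*z - 240) + x*(-32*z^2 + 96*z)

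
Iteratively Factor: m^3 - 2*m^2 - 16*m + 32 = (m - 2)*(m^2 - 16) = (m - 4)*(m - 2)*(m + 4)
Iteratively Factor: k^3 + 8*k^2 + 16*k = (k + 4)*(k^2 + 4*k) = k*(k + 4)*(k + 4)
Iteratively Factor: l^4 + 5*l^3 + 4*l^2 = (l + 1)*(l^3 + 4*l^2) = l*(l + 1)*(l^2 + 4*l) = l^2*(l + 1)*(l + 4)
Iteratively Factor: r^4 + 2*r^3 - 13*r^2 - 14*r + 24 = (r - 1)*(r^3 + 3*r^2 - 10*r - 24) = (r - 3)*(r - 1)*(r^2 + 6*r + 8) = (r - 3)*(r - 1)*(r + 4)*(r + 2)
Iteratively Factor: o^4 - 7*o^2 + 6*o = (o)*(o^3 - 7*o + 6) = o*(o - 1)*(o^2 + o - 6) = o*(o - 2)*(o - 1)*(o + 3)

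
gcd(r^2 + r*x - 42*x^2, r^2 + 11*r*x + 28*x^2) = r + 7*x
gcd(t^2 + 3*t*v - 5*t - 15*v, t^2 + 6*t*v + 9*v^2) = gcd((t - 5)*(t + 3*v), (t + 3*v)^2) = t + 3*v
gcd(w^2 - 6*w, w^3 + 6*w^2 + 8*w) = w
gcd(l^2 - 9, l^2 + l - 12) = l - 3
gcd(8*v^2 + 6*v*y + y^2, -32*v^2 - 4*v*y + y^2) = 4*v + y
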